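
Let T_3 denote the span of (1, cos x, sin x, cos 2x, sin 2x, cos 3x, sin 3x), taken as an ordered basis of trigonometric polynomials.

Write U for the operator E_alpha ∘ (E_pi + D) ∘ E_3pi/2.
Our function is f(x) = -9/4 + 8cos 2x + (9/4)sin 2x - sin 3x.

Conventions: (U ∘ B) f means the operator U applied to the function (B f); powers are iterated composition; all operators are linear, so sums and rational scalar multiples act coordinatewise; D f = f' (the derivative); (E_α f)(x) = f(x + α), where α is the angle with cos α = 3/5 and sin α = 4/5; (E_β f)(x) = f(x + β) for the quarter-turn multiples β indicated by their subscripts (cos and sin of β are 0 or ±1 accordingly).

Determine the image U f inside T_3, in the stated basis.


E_3pi/2 f = -9/4 - 8cos 2x - (9/4)sin 2x - cos 3x
E_pi E_3pi/2 f = -9/4 - 8cos 2x - (9/4)sin 2x + cos 3x
D E_3pi/2 f = -(9/2)cos 2x + 16sin 2x + 3sin 3x
(E_pi + D) E_3pi/2 f = -9/4 - (25/2)cos 2x + (55/4)sin 2x + cos 3x + 3sin 3x
E_alpha ((E_pi + D) ∘ E_3pi/2) f = -9/4 + (167/10)cos 2x + (163/20)sin 2x + (3/25)cos 3x - (79/25)sin 3x

the result is g(x) = -9/4 + (167/10)cos 2x + (163/20)sin 2x + (3/25)cos 3x - (79/25)sin 3x


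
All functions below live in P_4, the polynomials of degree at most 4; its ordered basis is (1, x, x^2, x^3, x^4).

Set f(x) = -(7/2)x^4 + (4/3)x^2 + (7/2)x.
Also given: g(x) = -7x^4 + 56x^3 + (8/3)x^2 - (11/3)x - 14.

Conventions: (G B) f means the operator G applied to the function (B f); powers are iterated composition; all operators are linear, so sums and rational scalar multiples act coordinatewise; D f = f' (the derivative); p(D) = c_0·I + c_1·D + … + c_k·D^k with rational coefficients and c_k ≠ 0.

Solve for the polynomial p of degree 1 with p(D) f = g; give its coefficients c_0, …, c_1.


p(D) = 2·I − 4·D, i.e. c_0 = 2, c_1 = -4

D^0 f = -(7/2)x^4 + (4/3)x^2 + (7/2)x
D^1 f = -14x^3 + (8/3)x + 7/2
matching coefficients of g against c_0 f + c_1 Df + … from the top degree down determines the c_i
solution: c_0 = 2, c_1 = -4


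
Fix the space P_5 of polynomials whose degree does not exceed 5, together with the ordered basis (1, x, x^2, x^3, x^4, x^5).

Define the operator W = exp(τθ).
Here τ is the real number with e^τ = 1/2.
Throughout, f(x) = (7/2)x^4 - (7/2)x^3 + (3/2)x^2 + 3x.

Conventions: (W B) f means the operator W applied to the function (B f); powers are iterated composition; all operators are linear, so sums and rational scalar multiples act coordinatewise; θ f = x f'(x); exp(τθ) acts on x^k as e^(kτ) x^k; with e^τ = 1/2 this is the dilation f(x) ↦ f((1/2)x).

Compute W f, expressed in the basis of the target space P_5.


exp(τθ) x^k = e^(kτ) x^k; with e^τ = 1/2 this sends x^k to (1/2)^k x^k
x ↦ 1/2 x
x^2 ↦ 1/4 x^2
x^3 ↦ 1/8 x^3
x^4 ↦ 1/16 x^4
applying this coordinatewise to f: exp(τθ) f = (7/32)x^4 - (7/16)x^3 + (3/8)x^2 + (3/2)x

the image equals g(x) = (7/32)x^4 - (7/16)x^3 + (3/8)x^2 + (3/2)x


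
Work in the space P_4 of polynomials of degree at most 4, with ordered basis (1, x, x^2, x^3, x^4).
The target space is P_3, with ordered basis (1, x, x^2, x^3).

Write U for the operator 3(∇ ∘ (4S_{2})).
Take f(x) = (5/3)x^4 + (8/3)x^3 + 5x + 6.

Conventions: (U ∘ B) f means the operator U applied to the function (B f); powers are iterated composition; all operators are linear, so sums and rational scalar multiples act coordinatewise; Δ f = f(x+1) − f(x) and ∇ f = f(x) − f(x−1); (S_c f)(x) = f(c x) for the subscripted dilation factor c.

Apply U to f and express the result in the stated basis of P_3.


g(x) = 1280x^3 - 1152x^2 + 512x + 56

S_{2} f = (80/3)x^4 + (64/3)x^3 + 10x + 6
(4S_{2}) f = (320/3)x^4 + (256/3)x^3 + 40x + 24
∇ (4S_{2}) f = (1280/3)x^3 - 384x^2 + (512/3)x + 56/3
(3(∇ ∘ (4S_{2}))) f = 1280x^3 - 1152x^2 + 512x + 56


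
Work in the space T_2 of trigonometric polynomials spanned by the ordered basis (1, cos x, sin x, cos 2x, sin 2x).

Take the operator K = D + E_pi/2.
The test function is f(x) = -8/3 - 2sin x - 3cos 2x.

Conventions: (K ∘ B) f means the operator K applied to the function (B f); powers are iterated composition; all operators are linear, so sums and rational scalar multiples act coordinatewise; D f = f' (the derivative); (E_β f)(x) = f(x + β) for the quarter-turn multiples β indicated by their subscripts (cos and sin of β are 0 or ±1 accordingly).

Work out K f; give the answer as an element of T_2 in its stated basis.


D f = -2cos x + 6sin 2x
E_pi/2 f = -8/3 - 2cos x + 3cos 2x
(D + E_pi/2) f = -8/3 - 4cos x + 3cos 2x + 6sin 2x

the result is g(x) = -8/3 - 4cos x + 3cos 2x + 6sin 2x


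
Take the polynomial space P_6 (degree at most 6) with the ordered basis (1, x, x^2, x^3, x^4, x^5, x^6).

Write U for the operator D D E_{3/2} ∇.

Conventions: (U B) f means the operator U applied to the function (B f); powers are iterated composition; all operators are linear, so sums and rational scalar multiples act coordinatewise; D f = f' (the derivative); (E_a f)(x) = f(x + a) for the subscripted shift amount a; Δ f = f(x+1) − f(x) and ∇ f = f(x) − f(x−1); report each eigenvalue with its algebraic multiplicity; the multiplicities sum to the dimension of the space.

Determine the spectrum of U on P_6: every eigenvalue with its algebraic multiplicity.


λ = 0 (multiplicity 7)

image of 1: 0
image of x: 0
image of x^2: 0
image of x^3: 6
image of x^4: 24x + 24
image of x^5: 60x^2 + 120x + 65
image of x^6: 120x^3 + 360x^2 + 390x + 150
the matrix is upper triangular; its diagonal is (0, 0, 0, 0, 0, 0, 0)
for a triangular matrix the eigenvalues are the diagonal entries, with algebraic multiplicity their repetition count


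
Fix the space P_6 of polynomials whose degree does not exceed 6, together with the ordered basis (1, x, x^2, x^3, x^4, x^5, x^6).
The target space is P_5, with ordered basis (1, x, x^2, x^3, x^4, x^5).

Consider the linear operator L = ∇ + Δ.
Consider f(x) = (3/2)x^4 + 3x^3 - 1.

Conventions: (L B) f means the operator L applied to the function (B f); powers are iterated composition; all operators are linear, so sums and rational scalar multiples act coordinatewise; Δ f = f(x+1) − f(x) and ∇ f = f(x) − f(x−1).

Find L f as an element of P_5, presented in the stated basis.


∇ f = 6x^3 - 3x + 3/2
Δ f = 6x^3 + 18x^2 + 15x + 9/2
(∇ + Δ) f = 12x^3 + 18x^2 + 12x + 6

the image equals g(x) = 12x^3 + 18x^2 + 12x + 6


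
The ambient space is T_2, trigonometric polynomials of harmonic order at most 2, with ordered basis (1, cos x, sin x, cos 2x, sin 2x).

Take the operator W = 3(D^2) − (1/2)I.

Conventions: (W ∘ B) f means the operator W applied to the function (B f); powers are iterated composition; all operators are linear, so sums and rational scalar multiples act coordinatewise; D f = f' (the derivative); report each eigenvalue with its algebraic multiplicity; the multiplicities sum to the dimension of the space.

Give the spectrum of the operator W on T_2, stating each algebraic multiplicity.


image of 1: -1/2
image of cos x: -(7/2)cos x
image of sin x: -(7/2)sin x
image of cos 2x: -(25/2)cos 2x
image of sin 2x: -(25/2)sin 2x
the matrix is diagonal; its diagonal is (-1/2, -7/2, -7/2, -25/2, -25/2)
for a triangular matrix the eigenvalues are the diagonal entries, with algebraic multiplicity their repetition count

λ = -25/2 (multiplicity 2), λ = -7/2 (multiplicity 2), λ = -1/2 (multiplicity 1)


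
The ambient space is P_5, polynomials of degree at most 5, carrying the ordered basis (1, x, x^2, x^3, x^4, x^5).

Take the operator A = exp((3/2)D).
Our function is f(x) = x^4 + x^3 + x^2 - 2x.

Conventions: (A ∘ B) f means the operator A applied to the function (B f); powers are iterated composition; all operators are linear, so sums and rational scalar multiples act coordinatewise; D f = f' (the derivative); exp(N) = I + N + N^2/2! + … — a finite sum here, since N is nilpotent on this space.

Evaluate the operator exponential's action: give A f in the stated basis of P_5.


the image equals g(x) = x^4 + 7x^3 + 19x^2 + (85/4)x + 123/16

order-1 term: 6x^3 + (9/2)x^2 + 3x - 3
order-2 term: (27/2)x^2 + (27/4)x + 9/4
order-3 term: (27/2)x + 27/8
order-4 term: 81/16
the series for exp((3/2)D) f terminates at order 4
exp((3/2)D) f = x^4 + 7x^3 + 19x^2 + (85/4)x + 123/16


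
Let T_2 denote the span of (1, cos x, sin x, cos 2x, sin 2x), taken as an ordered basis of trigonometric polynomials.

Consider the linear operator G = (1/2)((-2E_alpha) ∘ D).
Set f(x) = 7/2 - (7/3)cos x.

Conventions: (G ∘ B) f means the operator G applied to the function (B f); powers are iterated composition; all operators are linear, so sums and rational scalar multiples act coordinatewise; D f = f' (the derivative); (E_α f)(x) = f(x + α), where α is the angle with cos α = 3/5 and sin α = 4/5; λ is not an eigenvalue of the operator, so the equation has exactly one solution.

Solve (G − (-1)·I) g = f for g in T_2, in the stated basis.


write g with unknown coordinates in the stated basis and equate coefficients in (G − (-1)·I) g = f
solving from the highest basis element down gives g = 7/2 - (7/6)cos x + (7/18)sin x
check: G g = -(7/6)cos x - (7/18)sin x
so G g − (-1)·g = 7/2 - (7/3)cos x = f ✓

g(x) = 7/2 - (7/6)cos x + (7/18)sin x


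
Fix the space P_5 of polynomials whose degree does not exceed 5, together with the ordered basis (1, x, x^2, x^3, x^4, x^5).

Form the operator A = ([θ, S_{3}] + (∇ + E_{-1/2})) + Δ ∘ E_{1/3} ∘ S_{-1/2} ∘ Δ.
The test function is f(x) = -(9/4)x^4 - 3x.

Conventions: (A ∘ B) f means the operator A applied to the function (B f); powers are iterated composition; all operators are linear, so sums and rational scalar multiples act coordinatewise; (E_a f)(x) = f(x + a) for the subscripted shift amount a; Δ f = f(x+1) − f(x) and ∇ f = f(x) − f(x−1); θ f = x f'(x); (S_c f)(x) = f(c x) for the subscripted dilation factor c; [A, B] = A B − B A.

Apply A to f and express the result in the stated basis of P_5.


the result is g(x) = -(9/4)x^4 - (9/2)x^3 + (27/2)x^2 - 12x + 135/64

S_{3} f = -(729/4)x^4 - 9x
θ S_{3} f = -729x^4 - 9x
θ f = -9x^4 - 3x
S_{3} θ f = -729x^4 - 9x
[θ, S_{3}] f = 0
∇ f = -9x^3 + (27/2)x^2 - 9x - 3/4
E_{-1/2} f = -(9/4)x^4 + (9/2)x^3 - (27/8)x^2 - (15/8)x + 87/64
(∇ + E_{-1/2}) f = -(9/4)x^4 - (9/2)x^3 + (81/8)x^2 - (87/8)x + 39/64
([θ, S_{3}] + (∇ + E_{-1/2})) f = -(9/4)x^4 - (9/2)x^3 + (81/8)x^2 - (87/8)x + 39/64
Δ f = -9x^3 - (27/2)x^2 - 9x - 21/4
S_{-1/2} Δ f = (9/8)x^3 - (27/8)x^2 + (9/2)x - 21/4
E_{1/3} S_{-1/2} Δ f = (9/8)x^3 - (9/4)x^2 + (21/8)x - 49/12
Δ (E_{1/3} ∘ S_{-1/2} ∘ Δ) f = (27/8)x^2 - (9/8)x + 3/2
(([θ, S_{3}] + (∇ + E_{-1/2})) + Δ ∘ E_{1/3} ∘ S_{-1/2} ∘ Δ) f = -(9/4)x^4 - (9/2)x^3 + (27/2)x^2 - 12x + 135/64


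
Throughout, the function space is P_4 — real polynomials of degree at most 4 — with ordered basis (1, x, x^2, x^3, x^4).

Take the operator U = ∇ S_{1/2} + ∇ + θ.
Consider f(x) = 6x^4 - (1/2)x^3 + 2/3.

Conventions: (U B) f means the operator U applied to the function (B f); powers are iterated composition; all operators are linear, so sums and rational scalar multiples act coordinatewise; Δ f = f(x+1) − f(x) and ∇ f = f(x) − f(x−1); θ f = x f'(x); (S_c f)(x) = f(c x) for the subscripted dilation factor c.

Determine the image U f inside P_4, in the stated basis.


S_{1/2} f = (3/8)x^4 - (1/16)x^3 + 2/3
∇ S_{1/2} f = (3/2)x^3 - (39/16)x^2 + (27/16)x - 7/16
∇ f = 24x^3 - (75/2)x^2 + (51/2)x - 13/2
θ f = 24x^4 - (3/2)x^3
(∇ S_{1/2} + ∇ + θ) f = 24x^4 + 24x^3 - (639/16)x^2 + (435/16)x - 111/16

g(x) = 24x^4 + 24x^3 - (639/16)x^2 + (435/16)x - 111/16


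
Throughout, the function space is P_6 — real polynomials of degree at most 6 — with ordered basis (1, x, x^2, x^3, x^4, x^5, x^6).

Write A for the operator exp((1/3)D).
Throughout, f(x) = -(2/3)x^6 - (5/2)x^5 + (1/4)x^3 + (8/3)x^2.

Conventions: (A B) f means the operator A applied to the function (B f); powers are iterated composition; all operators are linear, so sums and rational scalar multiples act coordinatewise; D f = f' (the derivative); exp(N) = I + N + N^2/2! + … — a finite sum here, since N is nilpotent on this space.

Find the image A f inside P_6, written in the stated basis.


g(x) = -(2/3)x^6 - (23/6)x^5 - (95/18)x^4 - (979/324)x^3 + (605/324)x^2 + (1643/972)x + 2575/8748

order-1 term: -(4/3)x^5 - (25/6)x^4 + (1/4)x^2 + (16/9)x
order-2 term: -(10/9)x^4 - (25/9)x^3 + (1/12)x + 8/27
order-3 term: -(40/81)x^3 - (25/27)x^2 + 1/108
order-4 term: -(10/81)x^2 - (25/162)x
order-5 term: -(4/243)x - 5/486
order-6 term: -2/2187
the series for exp((1/3)D) f terminates at order 6
exp((1/3)D) f = -(2/3)x^6 - (23/6)x^5 - (95/18)x^4 - (979/324)x^3 + (605/324)x^2 + (1643/972)x + 2575/8748


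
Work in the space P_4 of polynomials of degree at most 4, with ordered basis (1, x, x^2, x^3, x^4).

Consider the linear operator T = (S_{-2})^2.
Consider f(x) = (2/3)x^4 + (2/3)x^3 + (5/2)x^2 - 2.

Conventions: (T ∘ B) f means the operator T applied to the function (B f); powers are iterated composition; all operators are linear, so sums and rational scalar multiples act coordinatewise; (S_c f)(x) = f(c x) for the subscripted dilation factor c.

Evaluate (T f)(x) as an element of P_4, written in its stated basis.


g(x) = (512/3)x^4 + (128/3)x^3 + 40x^2 - 2

S_{-2} f = (32/3)x^4 - (16/3)x^3 + 10x^2 - 2
S_{-2} S_{-2} f = (512/3)x^4 + (128/3)x^3 + 40x^2 - 2


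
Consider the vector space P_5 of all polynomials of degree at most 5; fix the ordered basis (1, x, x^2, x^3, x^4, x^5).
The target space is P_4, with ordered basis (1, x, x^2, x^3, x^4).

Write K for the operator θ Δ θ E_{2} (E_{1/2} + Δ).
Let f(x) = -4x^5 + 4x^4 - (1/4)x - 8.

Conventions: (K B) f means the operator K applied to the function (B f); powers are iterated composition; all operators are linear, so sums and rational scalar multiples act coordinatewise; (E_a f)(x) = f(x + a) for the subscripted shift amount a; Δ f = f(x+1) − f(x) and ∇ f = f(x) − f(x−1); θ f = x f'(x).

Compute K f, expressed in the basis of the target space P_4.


E_{1/2} f = -4x^5 - 6x^4 - 2x^3 + x^2 + (1/2)x - 8
Δ f = -20x^4 - 24x^3 - 16x^2 - 4x - 1/4
(E_{1/2} + Δ) f = -4x^5 - 26x^4 - 26x^3 - 15x^2 - (7/2)x - 33/4
E_{2} (E_{1/2} + Δ) f = -4x^5 - 66x^4 - 394x^3 - 1115x^2 - (3055/2)x - 3309/4
θ E_{2} (E_{1/2} + Δ) f = -20x^5 - 264x^4 - 1182x^3 - 2230x^2 - (3055/2)x
Δ (θ E_{2}) (E_{1/2} + Δ) f = -100x^4 - 1256x^3 - 5330x^2 - 9162x - 10447/2
θ Δ (θ E_{2}) (E_{1/2} + Δ) f = -400x^4 - 3768x^3 - 10660x^2 - 9162x

the image equals g(x) = -400x^4 - 3768x^3 - 10660x^2 - 9162x


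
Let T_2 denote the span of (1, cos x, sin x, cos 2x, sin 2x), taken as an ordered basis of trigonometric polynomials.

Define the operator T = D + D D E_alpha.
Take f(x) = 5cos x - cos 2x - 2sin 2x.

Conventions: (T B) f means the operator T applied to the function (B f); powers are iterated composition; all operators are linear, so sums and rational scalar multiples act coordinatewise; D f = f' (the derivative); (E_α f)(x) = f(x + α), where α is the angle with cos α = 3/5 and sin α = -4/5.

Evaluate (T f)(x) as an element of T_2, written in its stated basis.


the image equals g(x) = -3cos x - 9sin x - (64/5)cos 2x + (18/5)sin 2x

D f = -5sin x - 4cos 2x + 2sin 2x
E_alpha f = 3cos x + 4sin x + (11/5)cos 2x - (2/5)sin 2x
D E_alpha f = 4cos x - 3sin x - (4/5)cos 2x - (22/5)sin 2x
D D E_alpha f = -3cos x - 4sin x - (44/5)cos 2x + (8/5)sin 2x
(D + D D E_alpha) f = -3cos x - 9sin x - (64/5)cos 2x + (18/5)sin 2x


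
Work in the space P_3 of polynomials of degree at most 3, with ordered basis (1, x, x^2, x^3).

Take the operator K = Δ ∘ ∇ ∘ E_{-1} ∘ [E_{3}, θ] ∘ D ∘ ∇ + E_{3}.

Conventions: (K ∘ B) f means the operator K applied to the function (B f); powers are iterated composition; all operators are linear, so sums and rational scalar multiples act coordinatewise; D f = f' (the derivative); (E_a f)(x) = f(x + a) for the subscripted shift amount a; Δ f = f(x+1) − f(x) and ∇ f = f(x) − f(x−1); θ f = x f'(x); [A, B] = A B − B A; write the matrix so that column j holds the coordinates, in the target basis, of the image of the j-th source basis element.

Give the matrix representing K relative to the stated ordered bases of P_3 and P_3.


the matrix is [[1, 3, 9, 27]; [0, 1, 6, 27]; [0, 0, 1, 9]; [0, 0, 0, 1]] (rows listed top to bottom)

image of 1: 1
image of x: x + 3
image of x^2: x^2 + 6x + 9
image of x^3: x^3 + 9x^2 + 27x + 27
each image's coordinates form column j of the matrix


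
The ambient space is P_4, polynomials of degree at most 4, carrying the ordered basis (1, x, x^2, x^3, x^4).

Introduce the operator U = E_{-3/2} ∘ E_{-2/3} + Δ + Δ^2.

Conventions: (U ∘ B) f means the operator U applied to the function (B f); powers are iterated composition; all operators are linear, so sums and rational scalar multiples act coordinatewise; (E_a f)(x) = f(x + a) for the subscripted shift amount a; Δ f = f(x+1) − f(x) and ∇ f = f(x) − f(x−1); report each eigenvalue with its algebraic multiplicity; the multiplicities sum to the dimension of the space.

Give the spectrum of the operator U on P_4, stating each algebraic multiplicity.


λ = 1 (multiplicity 5)

image of 1: 1
image of x: x - 7/6
image of x^2: x^2 - (7/3)x + 277/36
image of x^3: x^3 - (7/2)x^2 + (277/12)x - 685/216
image of x^4: x^4 - (14/3)x^3 + (277/6)x^2 - (685/54)x + 48001/1296
the matrix is upper triangular; its diagonal is (1, 1, 1, 1, 1)
for a triangular matrix the eigenvalues are the diagonal entries, with algebraic multiplicity their repetition count


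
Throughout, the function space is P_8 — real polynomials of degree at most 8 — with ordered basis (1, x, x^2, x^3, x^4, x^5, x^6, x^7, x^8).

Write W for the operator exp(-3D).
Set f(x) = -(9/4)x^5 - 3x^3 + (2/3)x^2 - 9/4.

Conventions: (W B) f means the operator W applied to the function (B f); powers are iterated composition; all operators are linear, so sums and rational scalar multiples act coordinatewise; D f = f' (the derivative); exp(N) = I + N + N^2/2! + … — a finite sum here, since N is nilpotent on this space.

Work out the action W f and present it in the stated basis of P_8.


order-1 term: (135/4)x^4 + 27x^2 - 4x
order-2 term: -(405/2)x^3 - 81x + 6
order-3 term: (1215/2)x^2 + 81
order-4 term: -(3645/4)x
order-5 term: 2187/4
the series for exp(-3D) f terminates at order 5
exp(-3D) f = -(9/4)x^5 + (135/4)x^4 - (411/2)x^3 + (3811/6)x^2 - (3985/4)x + 1263/2

g(x) = -(9/4)x^5 + (135/4)x^4 - (411/2)x^3 + (3811/6)x^2 - (3985/4)x + 1263/2


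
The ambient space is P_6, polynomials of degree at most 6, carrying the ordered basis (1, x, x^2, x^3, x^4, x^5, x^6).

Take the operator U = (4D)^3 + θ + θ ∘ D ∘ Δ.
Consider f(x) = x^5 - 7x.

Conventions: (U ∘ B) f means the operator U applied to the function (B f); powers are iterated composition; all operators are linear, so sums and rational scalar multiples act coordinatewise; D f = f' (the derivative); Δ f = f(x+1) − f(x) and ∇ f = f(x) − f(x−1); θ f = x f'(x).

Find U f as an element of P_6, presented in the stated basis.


the image equals g(x) = 5x^5 + 60x^3 + 3900x^2 + 13x

D f = 5x^4 - 7
(4D) f = 20x^4 - 28
D (4D) f = 80x^3
(4D) (4D) f = 320x^3
D (4D) (4D) f = 960x^2
(4D) (4D) (4D) f = 3840x^2
θ f = 5x^5 - 7x
Δ f = 5x^4 + 10x^3 + 10x^2 + 5x - 6
D Δ f = 20x^3 + 30x^2 + 20x + 5
θ D Δ f = 60x^3 + 60x^2 + 20x
((4D)^3 + θ + θ ∘ D ∘ Δ) f = 5x^5 + 60x^3 + 3900x^2 + 13x


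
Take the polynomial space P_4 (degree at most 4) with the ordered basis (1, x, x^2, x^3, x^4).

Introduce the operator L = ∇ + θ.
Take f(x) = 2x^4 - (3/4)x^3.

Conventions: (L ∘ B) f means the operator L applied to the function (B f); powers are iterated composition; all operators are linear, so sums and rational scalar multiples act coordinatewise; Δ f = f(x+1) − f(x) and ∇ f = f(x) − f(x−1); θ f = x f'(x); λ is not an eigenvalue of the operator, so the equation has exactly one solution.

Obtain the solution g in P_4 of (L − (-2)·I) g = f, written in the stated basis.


write g with unknown coordinates in the stated basis and equate coefficients in (L − (-2)·I) g = f
solving from the highest basis element down gives g = (1/3)x^4 - (5/12)x^3 + (13/16)x^2 - (101/72)x + 427/288
check: L g = (4/3)x^4 + (1/12)x^3 - (13/8)x^2 + (101/36)x - 427/144
so L g − (-2)·g = 2x^4 - (3/4)x^3 = f ✓

the image equals g(x) = (1/3)x^4 - (5/12)x^3 + (13/16)x^2 - (101/72)x + 427/288


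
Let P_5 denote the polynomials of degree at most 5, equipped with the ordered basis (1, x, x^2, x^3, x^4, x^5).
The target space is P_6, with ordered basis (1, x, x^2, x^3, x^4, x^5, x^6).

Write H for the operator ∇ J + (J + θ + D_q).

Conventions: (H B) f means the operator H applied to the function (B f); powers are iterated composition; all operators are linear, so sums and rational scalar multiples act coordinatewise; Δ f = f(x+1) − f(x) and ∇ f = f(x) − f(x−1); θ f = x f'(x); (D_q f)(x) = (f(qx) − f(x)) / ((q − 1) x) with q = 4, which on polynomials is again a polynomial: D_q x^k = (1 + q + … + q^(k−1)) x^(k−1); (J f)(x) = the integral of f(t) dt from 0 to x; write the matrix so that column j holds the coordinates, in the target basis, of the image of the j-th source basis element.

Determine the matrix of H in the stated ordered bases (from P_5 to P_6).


the matrix is [[1, 1/2, 1/3, -1/4, 1/5, -1/6]; [1, 2, 4, 1, -1, 1]; [0, 1/2, 3, 39/2, 2, -5/2]; [0, 0, 1/3, 4, 83, 10/3]; [0, 0, 0, 1/4, 5, 677/2]; [0, 0, 0, 0, 1/5, 6]; [0, 0, 0, 0, 0, 1/6]] (rows listed top to bottom)

image of 1: x + 1
image of x: (1/2)x^2 + 2x + 1/2
image of x^2: (1/3)x^3 + 3x^2 + 4x + 1/3
image of x^3: (1/4)x^4 + 4x^3 + (39/2)x^2 + x - 1/4
image of x^4: (1/5)x^5 + 5x^4 + 83x^3 + 2x^2 - x + 1/5
image of x^5: (1/6)x^6 + 6x^5 + (677/2)x^4 + (10/3)x^3 - (5/2)x^2 + x - 1/6
each image's coordinates form column j of the matrix


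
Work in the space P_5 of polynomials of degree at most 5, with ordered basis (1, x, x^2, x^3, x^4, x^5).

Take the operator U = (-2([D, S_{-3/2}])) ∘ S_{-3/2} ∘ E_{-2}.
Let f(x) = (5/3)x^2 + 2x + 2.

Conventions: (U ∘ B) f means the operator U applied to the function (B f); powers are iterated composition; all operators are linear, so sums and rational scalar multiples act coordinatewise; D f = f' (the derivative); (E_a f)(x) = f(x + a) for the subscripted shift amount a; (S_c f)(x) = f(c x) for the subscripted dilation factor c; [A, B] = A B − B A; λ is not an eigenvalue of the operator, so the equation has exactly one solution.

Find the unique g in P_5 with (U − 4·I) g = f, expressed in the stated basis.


write g with unknown coordinates in the stated basis and equate coefficients in (U − 4·I) g = f
solving from the highest basis element down gives g = -(5/12)x^2 + (193/64)x - 4751/512
check: U g = (225/16)x - 4495/128
so U g − 4·g = (5/3)x^2 + 2x + 2 = f ✓

the image equals g(x) = -(5/12)x^2 + (193/64)x - 4751/512


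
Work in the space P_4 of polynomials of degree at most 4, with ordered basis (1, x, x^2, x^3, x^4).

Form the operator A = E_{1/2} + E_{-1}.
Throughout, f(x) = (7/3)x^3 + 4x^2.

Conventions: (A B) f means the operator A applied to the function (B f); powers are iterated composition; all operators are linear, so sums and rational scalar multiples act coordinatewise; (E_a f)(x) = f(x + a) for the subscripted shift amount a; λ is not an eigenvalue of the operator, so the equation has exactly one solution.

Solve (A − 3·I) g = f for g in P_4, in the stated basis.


the image equals g(x) = -(7/3)x^3 - (1/2)x^2 - (33/4)x + 133/24

write g with unknown coordinates in the stated basis and equate coefficients in (A − 3·I) g = f
solving from the highest basis element down gives g = -(7/3)x^3 - (1/2)x^2 - (33/4)x + 133/24
check: A g = -(14/3)x^3 + (5/2)x^2 - (99/4)x + 133/8
so A g − 3·g = (7/3)x^3 + 4x^2 = f ✓


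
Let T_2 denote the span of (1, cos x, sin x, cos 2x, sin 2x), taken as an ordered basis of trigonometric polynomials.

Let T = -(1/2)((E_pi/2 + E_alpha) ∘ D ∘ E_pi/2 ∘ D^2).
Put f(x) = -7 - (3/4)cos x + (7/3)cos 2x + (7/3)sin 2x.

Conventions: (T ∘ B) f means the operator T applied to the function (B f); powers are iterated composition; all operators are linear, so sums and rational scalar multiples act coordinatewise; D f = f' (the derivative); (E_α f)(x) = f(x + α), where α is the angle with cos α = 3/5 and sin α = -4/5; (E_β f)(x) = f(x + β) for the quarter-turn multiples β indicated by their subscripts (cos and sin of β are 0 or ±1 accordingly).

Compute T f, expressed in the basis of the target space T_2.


D f = (3/4)sin x + (14/3)cos 2x - (14/3)sin 2x
D D f = (3/4)cos x - (28/3)cos 2x - (28/3)sin 2x
E_pi/2 D^2 f = -(3/4)sin x + (28/3)cos 2x + (28/3)sin 2x
D E_pi/2 D^2 f = -(3/4)cos x + (56/3)cos 2x - (56/3)sin 2x
E_pi/2 (D ∘ E_pi/2) D^2 f = (3/4)sin x - (56/3)cos 2x + (56/3)sin 2x
E_alpha (D ∘ E_pi/2) D^2 f = -(9/20)cos x - (3/5)sin x + (952/75)cos 2x + (1736/75)sin 2x
(E_pi/2 + E_alpha) (D ∘ E_pi/2) D^2 f = -(9/20)cos x + (3/20)sin x - (448/75)cos 2x + (3136/75)sin 2x
(-(1/2)((E_pi/2 + E_alpha) ∘ D ∘ E_pi/2 ∘ D^2)) f = (9/40)cos x - (3/40)sin x + (224/75)cos 2x - (1568/75)sin 2x

g(x) = (9/40)cos x - (3/40)sin x + (224/75)cos 2x - (1568/75)sin 2x


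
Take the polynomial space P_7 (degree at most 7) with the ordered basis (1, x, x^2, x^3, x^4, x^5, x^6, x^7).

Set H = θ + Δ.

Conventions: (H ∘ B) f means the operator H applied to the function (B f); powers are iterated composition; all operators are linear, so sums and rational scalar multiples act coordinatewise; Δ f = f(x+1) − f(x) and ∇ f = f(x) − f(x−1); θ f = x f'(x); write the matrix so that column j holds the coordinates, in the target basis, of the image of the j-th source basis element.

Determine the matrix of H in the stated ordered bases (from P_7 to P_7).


the matrix is [[0, 1, 1, 1, 1, 1, 1, 1]; [0, 1, 2, 3, 4, 5, 6, 7]; [0, 0, 2, 3, 6, 10, 15, 21]; [0, 0, 0, 3, 4, 10, 20, 35]; [0, 0, 0, 0, 4, 5, 15, 35]; [0, 0, 0, 0, 0, 5, 6, 21]; [0, 0, 0, 0, 0, 0, 6, 7]; [0, 0, 0, 0, 0, 0, 0, 7]] (rows listed top to bottom)

image of 1: 0
image of x: x + 1
image of x^2: 2x^2 + 2x + 1
image of x^3: 3x^3 + 3x^2 + 3x + 1
image of x^4: 4x^4 + 4x^3 + 6x^2 + 4x + 1
image of x^5: 5x^5 + 5x^4 + 10x^3 + 10x^2 + 5x + 1
image of x^6: 6x^6 + 6x^5 + 15x^4 + 20x^3 + 15x^2 + 6x + 1
image of x^7: 7x^7 + 7x^6 + 21x^5 + 35x^4 + 35x^3 + 21x^2 + 7x + 1
each image's coordinates form column j of the matrix


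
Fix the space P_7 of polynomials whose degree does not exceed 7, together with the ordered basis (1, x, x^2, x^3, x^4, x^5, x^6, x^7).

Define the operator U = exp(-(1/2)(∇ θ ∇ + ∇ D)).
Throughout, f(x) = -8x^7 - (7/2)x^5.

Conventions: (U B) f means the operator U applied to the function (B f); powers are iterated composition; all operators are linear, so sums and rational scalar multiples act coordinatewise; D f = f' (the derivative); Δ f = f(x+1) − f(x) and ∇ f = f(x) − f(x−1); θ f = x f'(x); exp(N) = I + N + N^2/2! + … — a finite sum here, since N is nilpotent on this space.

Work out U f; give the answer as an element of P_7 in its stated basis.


the image equals g(x) = -8x^7 + (2345/2)x^5 - 5040x^4 - 18865x^3 + 118860x^2 - 110033x - 40467

order-1 term: 1176x^5 - 5040x^4 + 10535x^3 - 12180x^2 + (15029/2)x - 1932
order-2 term: -29400x^3 + 131040x^2 - (411495/2)x + 107625
order-3 term: 88200x - 146160
the series for exp(-(1/2)(∇ θ ∇ + ∇ D)) f terminates at order 3
exp(-(1/2)(∇ θ ∇ + ∇ D)) f = -8x^7 + (2345/2)x^5 - 5040x^4 - 18865x^3 + 118860x^2 - 110033x - 40467


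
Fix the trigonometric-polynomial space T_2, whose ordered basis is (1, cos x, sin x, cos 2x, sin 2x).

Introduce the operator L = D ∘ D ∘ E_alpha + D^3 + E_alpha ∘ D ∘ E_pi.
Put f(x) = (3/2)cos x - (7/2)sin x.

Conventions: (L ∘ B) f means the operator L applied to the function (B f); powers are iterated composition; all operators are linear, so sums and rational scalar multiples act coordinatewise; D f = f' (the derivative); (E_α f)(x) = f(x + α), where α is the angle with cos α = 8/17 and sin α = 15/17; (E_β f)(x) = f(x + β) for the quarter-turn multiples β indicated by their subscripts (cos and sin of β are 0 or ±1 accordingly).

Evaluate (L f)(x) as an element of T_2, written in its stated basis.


the result is g(x) = (301/34)cos x + (71/34)sin x

E_alpha f = -(81/34)cos x - (101/34)sin x
D E_alpha f = -(101/34)cos x + (81/34)sin x
D D E_alpha f = (81/34)cos x + (101/34)sin x
D f = -(7/2)cos x - (3/2)sin x
D D f = -(3/2)cos x + (7/2)sin x
D D D f = (7/2)cos x + (3/2)sin x
E_pi f = -(3/2)cos x + (7/2)sin x
D E_pi f = (7/2)cos x + (3/2)sin x
E_alpha D E_pi f = (101/34)cos x - (81/34)sin x
(D ∘ D ∘ E_alpha + D^3 + E_alpha ∘ D ∘ E_pi) f = (301/34)cos x + (71/34)sin x


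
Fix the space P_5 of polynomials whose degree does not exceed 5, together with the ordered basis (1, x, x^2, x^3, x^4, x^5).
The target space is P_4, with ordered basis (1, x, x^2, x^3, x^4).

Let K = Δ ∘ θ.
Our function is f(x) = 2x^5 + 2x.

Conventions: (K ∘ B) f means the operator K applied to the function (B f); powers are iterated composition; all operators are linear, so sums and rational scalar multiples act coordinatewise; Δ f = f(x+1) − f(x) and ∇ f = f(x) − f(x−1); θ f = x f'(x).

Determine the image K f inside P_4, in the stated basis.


θ f = 10x^5 + 2x
Δ θ f = 50x^4 + 100x^3 + 100x^2 + 50x + 12

the result is g(x) = 50x^4 + 100x^3 + 100x^2 + 50x + 12


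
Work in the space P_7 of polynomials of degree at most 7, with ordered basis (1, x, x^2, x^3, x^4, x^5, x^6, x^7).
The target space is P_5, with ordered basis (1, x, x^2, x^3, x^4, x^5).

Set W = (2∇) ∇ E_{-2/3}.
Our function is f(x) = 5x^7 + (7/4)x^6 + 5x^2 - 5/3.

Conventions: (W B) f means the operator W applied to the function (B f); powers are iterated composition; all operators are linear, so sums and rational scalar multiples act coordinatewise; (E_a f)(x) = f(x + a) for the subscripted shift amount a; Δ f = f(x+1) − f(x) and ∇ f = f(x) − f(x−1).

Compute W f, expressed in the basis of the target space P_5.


the result is g(x) = 420x^5 - 3395x^4 + (35000/3)x^3 - (189805/9)x^2 + (536830/27)x - 627463/81

E_{-2/3} f = 5x^7 - (259/12)x^6 + (119/3)x^5 - (1085/27)x^4 + (1960/81)x^3 - (295/81)x^2 - (3628/729)x + 911/2187
∇ E_{-2/3} f = 35x^6 - (469/2)x^5 + (8365/12)x^4 - (31430/27)x^3 + (123025/108)x^2 - (97759/162)x + 377033/2916
∇ ∇ E_{-2/3} f = 210x^5 - (3395/2)x^4 + (17500/3)x^3 - (189805/18)x^2 + (268415/27)x - 627463/162
(2∇) ∇ E_{-2/3} f = 420x^5 - 3395x^4 + (35000/3)x^3 - (189805/9)x^2 + (536830/27)x - 627463/81


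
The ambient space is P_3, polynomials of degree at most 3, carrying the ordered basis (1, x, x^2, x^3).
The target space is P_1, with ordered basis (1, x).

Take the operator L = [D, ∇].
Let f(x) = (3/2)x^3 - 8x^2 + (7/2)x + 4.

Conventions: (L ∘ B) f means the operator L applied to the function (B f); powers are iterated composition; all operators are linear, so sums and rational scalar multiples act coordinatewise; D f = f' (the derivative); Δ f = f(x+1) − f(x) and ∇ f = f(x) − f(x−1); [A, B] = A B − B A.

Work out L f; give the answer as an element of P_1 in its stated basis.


∇ f = (9/2)x^2 - (41/2)x + 13
D ∇ f = 9x - 41/2
D f = (9/2)x^2 - 16x + 7/2
∇ D f = 9x - 41/2
[D, ∇] f = 0

the image equals g(x) = 0


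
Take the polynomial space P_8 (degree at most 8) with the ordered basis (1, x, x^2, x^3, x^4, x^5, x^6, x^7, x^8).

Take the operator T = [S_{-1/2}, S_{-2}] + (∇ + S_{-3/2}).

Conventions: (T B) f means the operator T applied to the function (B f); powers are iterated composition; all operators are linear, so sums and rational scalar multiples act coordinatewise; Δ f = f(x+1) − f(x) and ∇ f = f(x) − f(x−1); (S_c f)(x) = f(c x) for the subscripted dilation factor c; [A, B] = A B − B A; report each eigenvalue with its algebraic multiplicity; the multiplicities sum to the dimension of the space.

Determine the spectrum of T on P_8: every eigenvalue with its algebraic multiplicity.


λ = -2187/128 (multiplicity 1), λ = -243/32 (multiplicity 1), λ = -27/8 (multiplicity 1), λ = -3/2 (multiplicity 1), λ = 1 (multiplicity 1), λ = 9/4 (multiplicity 1), λ = 81/16 (multiplicity 1), λ = 729/64 (multiplicity 1), λ = 6561/256 (multiplicity 1)

image of 1: 1
image of x: -(3/2)x + 1
image of x^2: (9/4)x^2 + 2x - 1
image of x^3: -(27/8)x^3 + 3x^2 - 3x + 1
image of x^4: (81/16)x^4 + 4x^3 - 6x^2 + 4x - 1
image of x^5: -(243/32)x^5 + 5x^4 - 10x^3 + 10x^2 - 5x + 1
image of x^6: (729/64)x^6 + 6x^5 - 15x^4 + 20x^3 - 15x^2 + 6x - 1
image of x^7: -(2187/128)x^7 + 7x^6 - 21x^5 + 35x^4 - 35x^3 + 21x^2 - 7x + 1
image of x^8: (6561/256)x^8 + 8x^7 - 28x^6 + 56x^5 - 70x^4 + 56x^3 - 28x^2 + 8x - 1
the matrix is upper triangular; its diagonal is (1, -3/2, 9/4, -27/8, 81/16, -243/32, 729/64, -2187/128, 6561/256)
for a triangular matrix the eigenvalues are the diagonal entries, with algebraic multiplicity their repetition count


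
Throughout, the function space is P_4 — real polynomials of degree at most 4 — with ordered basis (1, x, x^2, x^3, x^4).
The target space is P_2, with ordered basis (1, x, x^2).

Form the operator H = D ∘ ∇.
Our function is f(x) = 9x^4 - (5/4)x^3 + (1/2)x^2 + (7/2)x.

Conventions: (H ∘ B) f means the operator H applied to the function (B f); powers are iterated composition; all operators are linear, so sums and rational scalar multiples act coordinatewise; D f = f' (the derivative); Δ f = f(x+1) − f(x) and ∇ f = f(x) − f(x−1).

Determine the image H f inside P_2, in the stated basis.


the result is g(x) = 108x^2 - (231/2)x + 163/4

∇ f = 36x^3 - (231/4)x^2 + (163/4)x - 29/4
D ∇ f = 108x^2 - (231/2)x + 163/4


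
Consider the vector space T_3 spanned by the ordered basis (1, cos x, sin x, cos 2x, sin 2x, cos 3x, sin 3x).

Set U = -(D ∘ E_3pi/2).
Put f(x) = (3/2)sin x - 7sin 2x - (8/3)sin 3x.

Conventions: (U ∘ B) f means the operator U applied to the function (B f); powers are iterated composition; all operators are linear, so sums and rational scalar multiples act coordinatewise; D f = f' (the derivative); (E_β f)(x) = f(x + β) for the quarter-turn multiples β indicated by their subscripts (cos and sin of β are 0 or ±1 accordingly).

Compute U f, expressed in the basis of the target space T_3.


the result is g(x) = -(3/2)sin x - 14cos 2x - 8sin 3x

E_3pi/2 f = -(3/2)cos x + 7sin 2x - (8/3)cos 3x
D E_3pi/2 f = (3/2)sin x + 14cos 2x + 8sin 3x
(-(D ∘ E_3pi/2)) f = -(3/2)sin x - 14cos 2x - 8sin 3x


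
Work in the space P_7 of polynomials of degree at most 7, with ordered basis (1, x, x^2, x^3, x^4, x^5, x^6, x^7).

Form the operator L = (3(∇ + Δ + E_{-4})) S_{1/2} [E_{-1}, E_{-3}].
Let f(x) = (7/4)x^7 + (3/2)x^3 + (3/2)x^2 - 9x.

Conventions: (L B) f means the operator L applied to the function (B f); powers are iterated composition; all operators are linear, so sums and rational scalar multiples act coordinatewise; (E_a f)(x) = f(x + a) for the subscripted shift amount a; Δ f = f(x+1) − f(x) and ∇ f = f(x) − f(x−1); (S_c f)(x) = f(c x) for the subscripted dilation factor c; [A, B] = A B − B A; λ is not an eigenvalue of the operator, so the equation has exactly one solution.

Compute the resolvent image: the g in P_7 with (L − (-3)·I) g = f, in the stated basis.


g(x) = (7/12)x^7 + (1/2)x^3 + (1/2)x^2 - 3x

write g with unknown coordinates in the stated basis and equate coefficients in (L − (-3)·I) g = f
solving from the highest basis element down gives g = (7/12)x^7 + (1/2)x^3 + (1/2)x^2 - 3x
check: L g = 0
so L g − (-3)·g = (7/4)x^7 + (3/2)x^3 + (3/2)x^2 - 9x = f ✓


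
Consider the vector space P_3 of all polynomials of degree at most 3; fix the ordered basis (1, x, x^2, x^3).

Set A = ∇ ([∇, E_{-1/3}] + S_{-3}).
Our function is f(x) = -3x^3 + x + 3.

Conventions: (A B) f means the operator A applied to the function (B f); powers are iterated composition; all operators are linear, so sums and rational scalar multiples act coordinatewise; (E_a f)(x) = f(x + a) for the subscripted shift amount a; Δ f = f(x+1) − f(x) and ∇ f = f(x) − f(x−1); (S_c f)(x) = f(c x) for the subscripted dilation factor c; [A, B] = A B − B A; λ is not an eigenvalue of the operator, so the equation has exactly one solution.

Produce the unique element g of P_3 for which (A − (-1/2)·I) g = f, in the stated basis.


write g with unknown coordinates in the stated basis and equate coefficients in (A − (-1/2)·I) g = f
solving from the highest basis element down gives g = -6x^3 - 972x^2 + 35966x + 197982
check: A g = 486x^2 - 17982x - 98988
so A g − (-1/2)·g = -3x^3 + x + 3 = f ✓

g(x) = -6x^3 - 972x^2 + 35966x + 197982


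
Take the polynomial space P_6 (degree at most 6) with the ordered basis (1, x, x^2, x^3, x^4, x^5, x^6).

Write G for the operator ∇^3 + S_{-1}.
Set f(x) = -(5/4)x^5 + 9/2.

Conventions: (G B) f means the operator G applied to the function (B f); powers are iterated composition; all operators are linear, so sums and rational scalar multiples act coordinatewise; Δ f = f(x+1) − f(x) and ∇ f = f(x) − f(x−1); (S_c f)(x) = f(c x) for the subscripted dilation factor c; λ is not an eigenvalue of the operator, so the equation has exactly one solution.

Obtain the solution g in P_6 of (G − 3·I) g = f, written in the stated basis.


g(x) = (5/16)x^5 + (75/8)x^2 - (225/16)x + 339/16

write g with unknown coordinates in the stated basis and equate coefficients in (G − 3·I) g = f
solving from the highest basis element down gives g = (5/16)x^5 + (75/8)x^2 - (225/16)x + 339/16
check: G g = -(5/16)x^5 + (225/8)x^2 - (675/16)x + 1089/16
so G g − 3·g = -(5/4)x^5 + 9/2 = f ✓


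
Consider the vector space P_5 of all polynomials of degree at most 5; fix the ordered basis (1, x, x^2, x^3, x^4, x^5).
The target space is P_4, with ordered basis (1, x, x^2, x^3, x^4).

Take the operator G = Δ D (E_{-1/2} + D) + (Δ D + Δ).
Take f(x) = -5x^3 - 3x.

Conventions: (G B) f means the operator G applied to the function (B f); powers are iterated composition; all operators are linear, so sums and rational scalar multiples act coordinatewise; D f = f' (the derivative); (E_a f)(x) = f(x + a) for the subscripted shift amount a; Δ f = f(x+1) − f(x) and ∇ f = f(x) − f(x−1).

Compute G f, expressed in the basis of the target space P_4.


E_{-1/2} f = -5x^3 + (15/2)x^2 - (27/4)x + 17/8
D f = -15x^2 - 3
(E_{-1/2} + D) f = -5x^3 - (15/2)x^2 - (27/4)x - 7/8
D (E_{-1/2} + D) f = -15x^2 - 15x - 27/4
Δ D (E_{-1/2} + D) f = -30x - 30
D f = -15x^2 - 3
Δ D f = -30x - 15
Δ f = -15x^2 - 15x - 8
(Δ D + Δ) f = -15x^2 - 45x - 23
(Δ D (E_{-1/2} + D) + (Δ D + Δ)) f = -15x^2 - 75x - 53

the image equals g(x) = -15x^2 - 75x - 53


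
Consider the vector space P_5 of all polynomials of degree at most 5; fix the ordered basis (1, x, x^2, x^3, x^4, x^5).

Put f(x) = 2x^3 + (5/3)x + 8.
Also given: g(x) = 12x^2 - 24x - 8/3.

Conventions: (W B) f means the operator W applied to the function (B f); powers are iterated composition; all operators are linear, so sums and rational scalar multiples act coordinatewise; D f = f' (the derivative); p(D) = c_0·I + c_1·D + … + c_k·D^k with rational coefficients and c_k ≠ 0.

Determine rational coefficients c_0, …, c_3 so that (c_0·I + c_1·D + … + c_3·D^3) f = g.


p(D) = 2·D − 2·D^2 − (1/2)·D^3, i.e. c_0 = 0, c_1 = 2, c_2 = -2, c_3 = -1/2

D^0 f = 2x^3 + (5/3)x + 8
D^1 f = 6x^2 + 5/3
D^2 f = 12x
D^3 f = 12
matching coefficients of g against c_0 f + c_1 Df + … from the top degree down determines the c_i
solution: c_0 = 0, c_1 = 2, c_2 = -2, c_3 = -1/2


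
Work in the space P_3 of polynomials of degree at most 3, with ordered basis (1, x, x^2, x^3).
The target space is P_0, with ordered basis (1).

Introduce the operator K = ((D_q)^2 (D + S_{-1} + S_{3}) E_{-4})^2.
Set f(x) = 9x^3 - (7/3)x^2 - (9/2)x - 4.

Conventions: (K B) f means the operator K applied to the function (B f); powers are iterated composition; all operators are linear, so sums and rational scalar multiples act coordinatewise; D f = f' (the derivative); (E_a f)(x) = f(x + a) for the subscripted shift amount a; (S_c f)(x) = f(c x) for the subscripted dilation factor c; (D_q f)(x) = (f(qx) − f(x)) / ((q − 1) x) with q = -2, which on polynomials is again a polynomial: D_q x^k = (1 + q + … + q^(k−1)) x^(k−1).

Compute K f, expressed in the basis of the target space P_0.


the image equals g(x) = 0

E_{-4} f = 9x^3 - (331/3)x^2 + (2677/6)x - 1798/3
D E_{-4} f = 27x^2 - (662/3)x + 2677/6
S_{-1} E_{-4} f = -9x^3 - (331/3)x^2 - (2677/6)x - 1798/3
S_{3} E_{-4} f = 243x^3 - 993x^2 + (2677/2)x - 1798/3
(D + S_{-1} + S_{3}) E_{-4} f = 234x^3 - (3229/3)x^2 + (2015/3)x - 1505/2
D_q (D + S_{-1} + S_{3}) E_{-4} f = 702x^2 + (3229/3)x + 2015/3
D_q D_q (D + S_{-1} + S_{3}) E_{-4} f = -702x + 3229/3
E_{-4} ((D_q)^2 (D + S_{-1} + S_{3}) E_{-4}) f = -702x + 11653/3
D E_{-4} ((D_q)^2 (D + S_{-1} + S_{3}) E_{-4}) f = -702
S_{-1} E_{-4} ((D_q)^2 (D + S_{-1} + S_{3}) E_{-4}) f = 702x + 11653/3
S_{3} E_{-4} ((D_q)^2 (D + S_{-1} + S_{3}) E_{-4}) f = -2106x + 11653/3
(D + S_{-1} + S_{3}) E_{-4} ((D_q)^2 (D + S_{-1} + S_{3}) E_{-4}) f = -1404x + 21200/3
D_q (D + S_{-1} + S_{3}) E_{-4} ((D_q)^2 (D + S_{-1} + S_{3}) E_{-4}) f = -1404
D_q D_q (D + S_{-1} + S_{3}) E_{-4} ((D_q)^2 (D + S_{-1} + S_{3}) E_{-4}) f = 0
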